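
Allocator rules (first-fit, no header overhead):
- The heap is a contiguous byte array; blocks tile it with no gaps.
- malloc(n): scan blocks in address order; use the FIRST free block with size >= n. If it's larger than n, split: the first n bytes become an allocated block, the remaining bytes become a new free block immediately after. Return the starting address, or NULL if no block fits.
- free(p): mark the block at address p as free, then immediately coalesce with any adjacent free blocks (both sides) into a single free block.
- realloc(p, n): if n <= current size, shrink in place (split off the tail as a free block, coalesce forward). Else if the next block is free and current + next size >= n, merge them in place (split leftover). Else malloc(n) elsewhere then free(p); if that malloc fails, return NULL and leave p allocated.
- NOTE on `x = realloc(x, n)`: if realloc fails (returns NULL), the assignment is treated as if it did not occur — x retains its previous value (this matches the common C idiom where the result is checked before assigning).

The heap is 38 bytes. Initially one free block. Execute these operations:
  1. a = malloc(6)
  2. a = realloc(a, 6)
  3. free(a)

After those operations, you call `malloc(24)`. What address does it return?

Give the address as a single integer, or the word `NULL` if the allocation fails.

Answer: 0

Derivation:
Op 1: a = malloc(6) -> a = 0; heap: [0-5 ALLOC][6-37 FREE]
Op 2: a = realloc(a, 6) -> a = 0; heap: [0-5 ALLOC][6-37 FREE]
Op 3: free(a) -> (freed a); heap: [0-37 FREE]
malloc(24): first-fit scan over [0-37 FREE] -> 0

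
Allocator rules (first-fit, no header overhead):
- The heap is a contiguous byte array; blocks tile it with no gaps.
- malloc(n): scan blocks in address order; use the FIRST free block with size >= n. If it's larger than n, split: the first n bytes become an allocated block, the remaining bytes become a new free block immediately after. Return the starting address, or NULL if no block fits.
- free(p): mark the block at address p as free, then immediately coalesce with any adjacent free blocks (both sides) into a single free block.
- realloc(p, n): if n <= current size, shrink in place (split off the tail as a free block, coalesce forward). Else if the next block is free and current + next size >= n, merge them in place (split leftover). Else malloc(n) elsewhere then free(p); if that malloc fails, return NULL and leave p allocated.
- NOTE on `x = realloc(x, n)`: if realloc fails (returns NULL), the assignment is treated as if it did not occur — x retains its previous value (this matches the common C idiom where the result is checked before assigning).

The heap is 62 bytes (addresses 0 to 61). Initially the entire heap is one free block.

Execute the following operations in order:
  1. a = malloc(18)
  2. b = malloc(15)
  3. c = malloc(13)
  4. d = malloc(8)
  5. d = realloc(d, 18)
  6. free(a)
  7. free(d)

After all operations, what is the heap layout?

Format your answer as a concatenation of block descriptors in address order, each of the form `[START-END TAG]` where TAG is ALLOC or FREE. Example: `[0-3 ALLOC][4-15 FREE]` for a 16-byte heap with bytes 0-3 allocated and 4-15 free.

Answer: [0-17 FREE][18-32 ALLOC][33-45 ALLOC][46-61 FREE]

Derivation:
Op 1: a = malloc(18) -> a = 0; heap: [0-17 ALLOC][18-61 FREE]
Op 2: b = malloc(15) -> b = 18; heap: [0-17 ALLOC][18-32 ALLOC][33-61 FREE]
Op 3: c = malloc(13) -> c = 33; heap: [0-17 ALLOC][18-32 ALLOC][33-45 ALLOC][46-61 FREE]
Op 4: d = malloc(8) -> d = 46; heap: [0-17 ALLOC][18-32 ALLOC][33-45 ALLOC][46-53 ALLOC][54-61 FREE]
Op 5: d = realloc(d, 18) -> NULL (d unchanged); heap: [0-17 ALLOC][18-32 ALLOC][33-45 ALLOC][46-53 ALLOC][54-61 FREE]
Op 6: free(a) -> (freed a); heap: [0-17 FREE][18-32 ALLOC][33-45 ALLOC][46-53 ALLOC][54-61 FREE]
Op 7: free(d) -> (freed d); heap: [0-17 FREE][18-32 ALLOC][33-45 ALLOC][46-61 FREE]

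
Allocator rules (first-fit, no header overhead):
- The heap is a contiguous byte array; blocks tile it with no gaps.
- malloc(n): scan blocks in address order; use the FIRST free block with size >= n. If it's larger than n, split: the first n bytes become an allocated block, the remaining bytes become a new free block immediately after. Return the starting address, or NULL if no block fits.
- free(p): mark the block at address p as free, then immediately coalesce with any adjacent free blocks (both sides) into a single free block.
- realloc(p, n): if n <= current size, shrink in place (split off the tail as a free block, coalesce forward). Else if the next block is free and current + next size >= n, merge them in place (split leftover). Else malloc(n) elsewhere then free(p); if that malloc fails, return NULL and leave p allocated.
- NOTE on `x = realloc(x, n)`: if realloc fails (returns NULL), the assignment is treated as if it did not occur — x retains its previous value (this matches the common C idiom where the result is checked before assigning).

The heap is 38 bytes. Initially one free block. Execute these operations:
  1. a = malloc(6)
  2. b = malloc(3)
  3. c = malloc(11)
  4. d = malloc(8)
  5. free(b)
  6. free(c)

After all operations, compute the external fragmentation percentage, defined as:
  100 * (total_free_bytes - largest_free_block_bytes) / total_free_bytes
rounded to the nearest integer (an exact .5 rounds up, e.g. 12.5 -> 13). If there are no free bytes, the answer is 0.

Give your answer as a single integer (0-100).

Op 1: a = malloc(6) -> a = 0; heap: [0-5 ALLOC][6-37 FREE]
Op 2: b = malloc(3) -> b = 6; heap: [0-5 ALLOC][6-8 ALLOC][9-37 FREE]
Op 3: c = malloc(11) -> c = 9; heap: [0-5 ALLOC][6-8 ALLOC][9-19 ALLOC][20-37 FREE]
Op 4: d = malloc(8) -> d = 20; heap: [0-5 ALLOC][6-8 ALLOC][9-19 ALLOC][20-27 ALLOC][28-37 FREE]
Op 5: free(b) -> (freed b); heap: [0-5 ALLOC][6-8 FREE][9-19 ALLOC][20-27 ALLOC][28-37 FREE]
Op 6: free(c) -> (freed c); heap: [0-5 ALLOC][6-19 FREE][20-27 ALLOC][28-37 FREE]
Free blocks: [14 10] total_free=24 largest=14 -> 100*(24-14)/24 = 1000/24 ≈ 41.667 -> rounds to 42

Answer: 42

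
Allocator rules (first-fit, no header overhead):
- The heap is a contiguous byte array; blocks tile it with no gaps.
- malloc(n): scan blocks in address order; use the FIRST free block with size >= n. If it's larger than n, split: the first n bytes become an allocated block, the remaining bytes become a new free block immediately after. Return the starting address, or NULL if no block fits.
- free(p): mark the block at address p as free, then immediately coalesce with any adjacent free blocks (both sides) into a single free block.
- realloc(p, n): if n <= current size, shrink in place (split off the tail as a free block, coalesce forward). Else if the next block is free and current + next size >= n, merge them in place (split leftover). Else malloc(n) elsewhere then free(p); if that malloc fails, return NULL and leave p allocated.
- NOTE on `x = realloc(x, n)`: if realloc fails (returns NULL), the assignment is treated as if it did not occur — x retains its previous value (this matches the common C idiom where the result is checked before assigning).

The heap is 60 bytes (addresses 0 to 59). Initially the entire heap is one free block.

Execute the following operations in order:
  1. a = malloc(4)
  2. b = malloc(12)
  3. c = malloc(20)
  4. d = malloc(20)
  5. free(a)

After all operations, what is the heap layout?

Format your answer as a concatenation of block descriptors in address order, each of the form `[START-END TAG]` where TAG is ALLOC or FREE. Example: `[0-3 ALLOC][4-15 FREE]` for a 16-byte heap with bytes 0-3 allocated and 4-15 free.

Op 1: a = malloc(4) -> a = 0; heap: [0-3 ALLOC][4-59 FREE]
Op 2: b = malloc(12) -> b = 4; heap: [0-3 ALLOC][4-15 ALLOC][16-59 FREE]
Op 3: c = malloc(20) -> c = 16; heap: [0-3 ALLOC][4-15 ALLOC][16-35 ALLOC][36-59 FREE]
Op 4: d = malloc(20) -> d = 36; heap: [0-3 ALLOC][4-15 ALLOC][16-35 ALLOC][36-55 ALLOC][56-59 FREE]
Op 5: free(a) -> (freed a); heap: [0-3 FREE][4-15 ALLOC][16-35 ALLOC][36-55 ALLOC][56-59 FREE]

Answer: [0-3 FREE][4-15 ALLOC][16-35 ALLOC][36-55 ALLOC][56-59 FREE]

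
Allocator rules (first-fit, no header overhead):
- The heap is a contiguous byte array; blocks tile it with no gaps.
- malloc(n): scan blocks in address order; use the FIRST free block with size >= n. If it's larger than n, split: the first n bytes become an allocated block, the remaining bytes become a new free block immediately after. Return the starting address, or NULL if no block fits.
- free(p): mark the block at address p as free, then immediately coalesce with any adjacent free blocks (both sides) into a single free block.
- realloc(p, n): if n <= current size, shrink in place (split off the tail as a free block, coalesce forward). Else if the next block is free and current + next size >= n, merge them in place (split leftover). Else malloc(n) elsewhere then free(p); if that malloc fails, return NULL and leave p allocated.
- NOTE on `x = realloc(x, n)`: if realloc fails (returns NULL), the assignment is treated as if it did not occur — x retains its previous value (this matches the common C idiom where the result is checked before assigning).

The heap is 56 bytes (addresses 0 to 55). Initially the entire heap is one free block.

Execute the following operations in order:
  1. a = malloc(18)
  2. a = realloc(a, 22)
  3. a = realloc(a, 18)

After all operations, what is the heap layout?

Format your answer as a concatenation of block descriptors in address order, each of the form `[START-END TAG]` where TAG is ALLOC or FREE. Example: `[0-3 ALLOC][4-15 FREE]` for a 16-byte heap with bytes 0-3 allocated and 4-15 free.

Op 1: a = malloc(18) -> a = 0; heap: [0-17 ALLOC][18-55 FREE]
Op 2: a = realloc(a, 22) -> a = 0; heap: [0-21 ALLOC][22-55 FREE]
Op 3: a = realloc(a, 18) -> a = 0; heap: [0-17 ALLOC][18-55 FREE]

Answer: [0-17 ALLOC][18-55 FREE]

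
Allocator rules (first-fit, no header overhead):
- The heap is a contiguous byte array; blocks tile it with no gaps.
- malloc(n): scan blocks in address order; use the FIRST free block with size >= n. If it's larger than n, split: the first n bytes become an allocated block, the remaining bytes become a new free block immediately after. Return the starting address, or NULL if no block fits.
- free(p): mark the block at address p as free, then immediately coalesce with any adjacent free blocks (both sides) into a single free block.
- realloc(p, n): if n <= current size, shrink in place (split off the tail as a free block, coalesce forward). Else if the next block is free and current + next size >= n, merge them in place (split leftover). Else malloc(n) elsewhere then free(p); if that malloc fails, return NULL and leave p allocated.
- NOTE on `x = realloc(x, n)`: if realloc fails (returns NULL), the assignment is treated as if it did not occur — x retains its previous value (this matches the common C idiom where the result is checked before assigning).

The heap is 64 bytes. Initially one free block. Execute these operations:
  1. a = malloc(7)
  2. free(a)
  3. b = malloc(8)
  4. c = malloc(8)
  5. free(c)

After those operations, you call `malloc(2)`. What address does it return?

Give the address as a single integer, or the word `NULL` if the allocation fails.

Answer: 8

Derivation:
Op 1: a = malloc(7) -> a = 0; heap: [0-6 ALLOC][7-63 FREE]
Op 2: free(a) -> (freed a); heap: [0-63 FREE]
Op 3: b = malloc(8) -> b = 0; heap: [0-7 ALLOC][8-63 FREE]
Op 4: c = malloc(8) -> c = 8; heap: [0-7 ALLOC][8-15 ALLOC][16-63 FREE]
Op 5: free(c) -> (freed c); heap: [0-7 ALLOC][8-63 FREE]
malloc(2): first-fit scan over [0-7 ALLOC][8-63 FREE] -> 8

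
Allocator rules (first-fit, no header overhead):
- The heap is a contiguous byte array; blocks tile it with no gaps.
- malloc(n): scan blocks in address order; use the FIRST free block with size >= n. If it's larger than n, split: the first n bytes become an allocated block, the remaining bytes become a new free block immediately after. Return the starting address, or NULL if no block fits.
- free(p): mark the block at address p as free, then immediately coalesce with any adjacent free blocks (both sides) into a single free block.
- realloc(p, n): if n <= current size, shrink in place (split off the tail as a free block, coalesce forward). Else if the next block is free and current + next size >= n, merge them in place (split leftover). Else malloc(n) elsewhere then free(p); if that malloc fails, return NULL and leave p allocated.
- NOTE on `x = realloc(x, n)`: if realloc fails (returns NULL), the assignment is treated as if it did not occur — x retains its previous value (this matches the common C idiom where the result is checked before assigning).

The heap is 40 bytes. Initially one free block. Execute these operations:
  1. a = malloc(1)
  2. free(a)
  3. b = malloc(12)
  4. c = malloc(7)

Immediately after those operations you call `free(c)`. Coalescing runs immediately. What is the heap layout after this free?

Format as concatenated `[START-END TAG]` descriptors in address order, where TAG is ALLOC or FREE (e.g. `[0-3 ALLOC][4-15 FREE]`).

Answer: [0-11 ALLOC][12-39 FREE]

Derivation:
Op 1: a = malloc(1) -> a = 0; heap: [0-0 ALLOC][1-39 FREE]
Op 2: free(a) -> (freed a); heap: [0-39 FREE]
Op 3: b = malloc(12) -> b = 0; heap: [0-11 ALLOC][12-39 FREE]
Op 4: c = malloc(7) -> c = 12; heap: [0-11 ALLOC][12-18 ALLOC][19-39 FREE]
free(c): c = 12 -> block [12-18 ALLOC]; mark free, coalesce with adjacent free neighbors -> [0-11 ALLOC][12-39 FREE]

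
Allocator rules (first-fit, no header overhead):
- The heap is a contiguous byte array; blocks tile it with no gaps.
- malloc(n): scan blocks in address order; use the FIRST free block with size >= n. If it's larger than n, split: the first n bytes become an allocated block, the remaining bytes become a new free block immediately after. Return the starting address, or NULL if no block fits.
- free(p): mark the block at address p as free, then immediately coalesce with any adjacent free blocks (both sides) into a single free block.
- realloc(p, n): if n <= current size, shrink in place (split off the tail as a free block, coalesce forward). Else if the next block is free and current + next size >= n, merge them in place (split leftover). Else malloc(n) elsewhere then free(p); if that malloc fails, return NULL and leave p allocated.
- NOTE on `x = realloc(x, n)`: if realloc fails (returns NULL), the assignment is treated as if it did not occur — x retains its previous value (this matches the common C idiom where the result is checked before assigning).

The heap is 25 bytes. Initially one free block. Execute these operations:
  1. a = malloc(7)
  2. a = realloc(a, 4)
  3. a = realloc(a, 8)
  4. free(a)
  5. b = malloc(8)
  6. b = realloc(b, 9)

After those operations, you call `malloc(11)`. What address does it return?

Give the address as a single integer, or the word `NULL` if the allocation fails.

Op 1: a = malloc(7) -> a = 0; heap: [0-6 ALLOC][7-24 FREE]
Op 2: a = realloc(a, 4) -> a = 0; heap: [0-3 ALLOC][4-24 FREE]
Op 3: a = realloc(a, 8) -> a = 0; heap: [0-7 ALLOC][8-24 FREE]
Op 4: free(a) -> (freed a); heap: [0-24 FREE]
Op 5: b = malloc(8) -> b = 0; heap: [0-7 ALLOC][8-24 FREE]
Op 6: b = realloc(b, 9) -> b = 0; heap: [0-8 ALLOC][9-24 FREE]
malloc(11): first-fit scan over [0-8 ALLOC][9-24 FREE] -> 9

Answer: 9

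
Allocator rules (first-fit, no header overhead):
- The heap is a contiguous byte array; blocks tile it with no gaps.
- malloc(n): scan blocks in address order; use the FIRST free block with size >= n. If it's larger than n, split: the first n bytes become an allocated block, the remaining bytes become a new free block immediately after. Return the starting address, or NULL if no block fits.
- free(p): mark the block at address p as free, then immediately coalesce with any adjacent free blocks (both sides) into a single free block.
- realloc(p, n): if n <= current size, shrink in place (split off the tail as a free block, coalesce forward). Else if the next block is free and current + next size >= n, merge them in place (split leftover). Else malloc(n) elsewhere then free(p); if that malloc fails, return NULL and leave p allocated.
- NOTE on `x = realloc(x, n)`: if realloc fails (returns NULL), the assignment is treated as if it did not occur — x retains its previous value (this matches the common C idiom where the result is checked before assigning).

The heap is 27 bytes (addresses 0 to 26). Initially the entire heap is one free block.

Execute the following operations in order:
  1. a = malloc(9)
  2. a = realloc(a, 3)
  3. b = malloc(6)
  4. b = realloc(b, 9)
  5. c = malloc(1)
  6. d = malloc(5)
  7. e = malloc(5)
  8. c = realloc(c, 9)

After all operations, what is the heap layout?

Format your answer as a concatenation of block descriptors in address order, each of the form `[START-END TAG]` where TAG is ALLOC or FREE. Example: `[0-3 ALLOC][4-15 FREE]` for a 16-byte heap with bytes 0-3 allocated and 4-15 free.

Op 1: a = malloc(9) -> a = 0; heap: [0-8 ALLOC][9-26 FREE]
Op 2: a = realloc(a, 3) -> a = 0; heap: [0-2 ALLOC][3-26 FREE]
Op 3: b = malloc(6) -> b = 3; heap: [0-2 ALLOC][3-8 ALLOC][9-26 FREE]
Op 4: b = realloc(b, 9) -> b = 3; heap: [0-2 ALLOC][3-11 ALLOC][12-26 FREE]
Op 5: c = malloc(1) -> c = 12; heap: [0-2 ALLOC][3-11 ALLOC][12-12 ALLOC][13-26 FREE]
Op 6: d = malloc(5) -> d = 13; heap: [0-2 ALLOC][3-11 ALLOC][12-12 ALLOC][13-17 ALLOC][18-26 FREE]
Op 7: e = malloc(5) -> e = 18; heap: [0-2 ALLOC][3-11 ALLOC][12-12 ALLOC][13-17 ALLOC][18-22 ALLOC][23-26 FREE]
Op 8: c = realloc(c, 9) -> NULL (c unchanged); heap: [0-2 ALLOC][3-11 ALLOC][12-12 ALLOC][13-17 ALLOC][18-22 ALLOC][23-26 FREE]

Answer: [0-2 ALLOC][3-11 ALLOC][12-12 ALLOC][13-17 ALLOC][18-22 ALLOC][23-26 FREE]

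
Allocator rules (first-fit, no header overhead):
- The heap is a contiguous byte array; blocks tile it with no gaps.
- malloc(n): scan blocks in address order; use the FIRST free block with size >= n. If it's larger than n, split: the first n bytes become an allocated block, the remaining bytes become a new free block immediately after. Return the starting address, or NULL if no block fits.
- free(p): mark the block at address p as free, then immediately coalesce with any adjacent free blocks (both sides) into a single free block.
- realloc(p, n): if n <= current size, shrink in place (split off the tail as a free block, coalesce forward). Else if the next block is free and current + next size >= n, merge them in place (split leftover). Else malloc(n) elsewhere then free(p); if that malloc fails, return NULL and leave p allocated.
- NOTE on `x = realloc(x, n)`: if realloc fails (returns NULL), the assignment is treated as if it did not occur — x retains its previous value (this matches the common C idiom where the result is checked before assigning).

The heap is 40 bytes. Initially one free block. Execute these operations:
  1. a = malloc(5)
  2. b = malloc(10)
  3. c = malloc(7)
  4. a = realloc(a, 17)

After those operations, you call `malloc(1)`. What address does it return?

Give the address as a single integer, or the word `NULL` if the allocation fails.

Answer: 0

Derivation:
Op 1: a = malloc(5) -> a = 0; heap: [0-4 ALLOC][5-39 FREE]
Op 2: b = malloc(10) -> b = 5; heap: [0-4 ALLOC][5-14 ALLOC][15-39 FREE]
Op 3: c = malloc(7) -> c = 15; heap: [0-4 ALLOC][5-14 ALLOC][15-21 ALLOC][22-39 FREE]
Op 4: a = realloc(a, 17) -> a = 22; heap: [0-4 FREE][5-14 ALLOC][15-21 ALLOC][22-38 ALLOC][39-39 FREE]
malloc(1): first-fit scan over [0-4 FREE][5-14 ALLOC][15-21 ALLOC][22-38 ALLOC][39-39 FREE] -> 0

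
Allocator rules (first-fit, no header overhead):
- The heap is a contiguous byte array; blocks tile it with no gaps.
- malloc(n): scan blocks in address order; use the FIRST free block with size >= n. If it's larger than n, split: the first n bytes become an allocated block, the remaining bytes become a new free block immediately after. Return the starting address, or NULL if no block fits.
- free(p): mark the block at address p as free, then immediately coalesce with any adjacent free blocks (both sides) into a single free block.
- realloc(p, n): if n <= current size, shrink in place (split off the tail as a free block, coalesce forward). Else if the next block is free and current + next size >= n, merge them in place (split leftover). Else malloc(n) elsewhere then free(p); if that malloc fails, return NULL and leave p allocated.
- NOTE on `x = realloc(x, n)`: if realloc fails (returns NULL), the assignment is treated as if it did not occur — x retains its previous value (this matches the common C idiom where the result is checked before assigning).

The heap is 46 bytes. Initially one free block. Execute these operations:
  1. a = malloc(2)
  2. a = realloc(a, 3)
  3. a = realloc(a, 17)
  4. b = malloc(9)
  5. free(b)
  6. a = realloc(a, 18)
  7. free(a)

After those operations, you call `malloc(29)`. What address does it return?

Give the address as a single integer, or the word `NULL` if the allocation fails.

Op 1: a = malloc(2) -> a = 0; heap: [0-1 ALLOC][2-45 FREE]
Op 2: a = realloc(a, 3) -> a = 0; heap: [0-2 ALLOC][3-45 FREE]
Op 3: a = realloc(a, 17) -> a = 0; heap: [0-16 ALLOC][17-45 FREE]
Op 4: b = malloc(9) -> b = 17; heap: [0-16 ALLOC][17-25 ALLOC][26-45 FREE]
Op 5: free(b) -> (freed b); heap: [0-16 ALLOC][17-45 FREE]
Op 6: a = realloc(a, 18) -> a = 0; heap: [0-17 ALLOC][18-45 FREE]
Op 7: free(a) -> (freed a); heap: [0-45 FREE]
malloc(29): first-fit scan over [0-45 FREE] -> 0

Answer: 0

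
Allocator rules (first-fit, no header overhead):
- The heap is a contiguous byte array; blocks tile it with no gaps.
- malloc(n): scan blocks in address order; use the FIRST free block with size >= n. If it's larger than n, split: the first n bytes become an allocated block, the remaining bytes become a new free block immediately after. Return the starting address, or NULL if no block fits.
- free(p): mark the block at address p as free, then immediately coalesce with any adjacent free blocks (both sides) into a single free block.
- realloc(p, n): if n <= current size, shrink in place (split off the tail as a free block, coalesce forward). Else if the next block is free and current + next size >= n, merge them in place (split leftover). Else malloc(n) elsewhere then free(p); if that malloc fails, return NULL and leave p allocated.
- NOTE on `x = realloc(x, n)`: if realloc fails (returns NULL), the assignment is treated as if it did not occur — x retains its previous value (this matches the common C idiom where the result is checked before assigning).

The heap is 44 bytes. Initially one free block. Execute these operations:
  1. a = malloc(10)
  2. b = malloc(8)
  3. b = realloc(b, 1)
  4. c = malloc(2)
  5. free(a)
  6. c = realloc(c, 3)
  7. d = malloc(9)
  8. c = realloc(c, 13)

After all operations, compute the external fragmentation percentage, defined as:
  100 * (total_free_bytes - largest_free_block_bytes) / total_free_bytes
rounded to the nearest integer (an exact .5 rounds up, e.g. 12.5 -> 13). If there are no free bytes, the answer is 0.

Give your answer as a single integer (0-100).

Answer: 5

Derivation:
Op 1: a = malloc(10) -> a = 0; heap: [0-9 ALLOC][10-43 FREE]
Op 2: b = malloc(8) -> b = 10; heap: [0-9 ALLOC][10-17 ALLOC][18-43 FREE]
Op 3: b = realloc(b, 1) -> b = 10; heap: [0-9 ALLOC][10-10 ALLOC][11-43 FREE]
Op 4: c = malloc(2) -> c = 11; heap: [0-9 ALLOC][10-10 ALLOC][11-12 ALLOC][13-43 FREE]
Op 5: free(a) -> (freed a); heap: [0-9 FREE][10-10 ALLOC][11-12 ALLOC][13-43 FREE]
Op 6: c = realloc(c, 3) -> c = 11; heap: [0-9 FREE][10-10 ALLOC][11-13 ALLOC][14-43 FREE]
Op 7: d = malloc(9) -> d = 0; heap: [0-8 ALLOC][9-9 FREE][10-10 ALLOC][11-13 ALLOC][14-43 FREE]
Op 8: c = realloc(c, 13) -> c = 11; heap: [0-8 ALLOC][9-9 FREE][10-10 ALLOC][11-23 ALLOC][24-43 FREE]
Free blocks: [1 20] total_free=21 largest=20 -> 100*(21-20)/21 = 100/21 ≈ 4.762 -> rounds to 5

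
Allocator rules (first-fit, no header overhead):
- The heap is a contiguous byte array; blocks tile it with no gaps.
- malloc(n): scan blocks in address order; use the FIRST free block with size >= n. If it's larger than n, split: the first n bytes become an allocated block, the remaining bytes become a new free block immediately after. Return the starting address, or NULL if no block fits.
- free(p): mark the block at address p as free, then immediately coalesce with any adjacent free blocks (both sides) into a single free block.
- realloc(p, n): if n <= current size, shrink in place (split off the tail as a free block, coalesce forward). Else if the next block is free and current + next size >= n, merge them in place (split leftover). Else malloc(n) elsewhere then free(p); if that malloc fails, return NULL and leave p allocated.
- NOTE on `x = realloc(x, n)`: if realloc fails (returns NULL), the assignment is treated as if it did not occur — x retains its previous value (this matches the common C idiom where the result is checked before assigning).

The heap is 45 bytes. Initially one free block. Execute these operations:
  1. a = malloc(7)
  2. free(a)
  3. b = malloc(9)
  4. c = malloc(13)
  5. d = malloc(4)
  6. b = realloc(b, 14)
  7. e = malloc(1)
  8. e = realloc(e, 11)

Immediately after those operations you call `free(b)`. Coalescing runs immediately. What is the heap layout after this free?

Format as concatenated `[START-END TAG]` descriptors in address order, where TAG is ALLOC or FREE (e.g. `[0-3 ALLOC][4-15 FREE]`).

Op 1: a = malloc(7) -> a = 0; heap: [0-6 ALLOC][7-44 FREE]
Op 2: free(a) -> (freed a); heap: [0-44 FREE]
Op 3: b = malloc(9) -> b = 0; heap: [0-8 ALLOC][9-44 FREE]
Op 4: c = malloc(13) -> c = 9; heap: [0-8 ALLOC][9-21 ALLOC][22-44 FREE]
Op 5: d = malloc(4) -> d = 22; heap: [0-8 ALLOC][9-21 ALLOC][22-25 ALLOC][26-44 FREE]
Op 6: b = realloc(b, 14) -> b = 26; heap: [0-8 FREE][9-21 ALLOC][22-25 ALLOC][26-39 ALLOC][40-44 FREE]
Op 7: e = malloc(1) -> e = 0; heap: [0-0 ALLOC][1-8 FREE][9-21 ALLOC][22-25 ALLOC][26-39 ALLOC][40-44 FREE]
Op 8: e = realloc(e, 11) -> NULL (e unchanged); heap: [0-0 ALLOC][1-8 FREE][9-21 ALLOC][22-25 ALLOC][26-39 ALLOC][40-44 FREE]
free(b): b = 26 -> block [26-39 ALLOC]; mark free, coalesce with adjacent free neighbors -> [0-0 ALLOC][1-8 FREE][9-21 ALLOC][22-25 ALLOC][26-44 FREE]

Answer: [0-0 ALLOC][1-8 FREE][9-21 ALLOC][22-25 ALLOC][26-44 FREE]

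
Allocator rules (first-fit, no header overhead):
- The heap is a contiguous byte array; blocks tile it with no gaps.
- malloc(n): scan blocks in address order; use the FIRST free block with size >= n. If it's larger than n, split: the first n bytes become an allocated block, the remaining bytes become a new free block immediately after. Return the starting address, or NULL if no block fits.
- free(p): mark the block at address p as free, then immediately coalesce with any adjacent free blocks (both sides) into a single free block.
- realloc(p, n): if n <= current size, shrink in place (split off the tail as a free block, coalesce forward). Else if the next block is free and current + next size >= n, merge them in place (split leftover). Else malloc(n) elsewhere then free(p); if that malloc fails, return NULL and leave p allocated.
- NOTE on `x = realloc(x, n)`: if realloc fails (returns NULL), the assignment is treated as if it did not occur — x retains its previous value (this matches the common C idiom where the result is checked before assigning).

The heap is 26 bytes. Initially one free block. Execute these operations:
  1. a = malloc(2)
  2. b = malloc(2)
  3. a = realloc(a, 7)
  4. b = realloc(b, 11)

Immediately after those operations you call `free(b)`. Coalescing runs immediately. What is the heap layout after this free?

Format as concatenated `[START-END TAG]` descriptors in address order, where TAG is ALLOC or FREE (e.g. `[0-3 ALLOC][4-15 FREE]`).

Answer: [0-3 FREE][4-10 ALLOC][11-25 FREE]

Derivation:
Op 1: a = malloc(2) -> a = 0; heap: [0-1 ALLOC][2-25 FREE]
Op 2: b = malloc(2) -> b = 2; heap: [0-1 ALLOC][2-3 ALLOC][4-25 FREE]
Op 3: a = realloc(a, 7) -> a = 4; heap: [0-1 FREE][2-3 ALLOC][4-10 ALLOC][11-25 FREE]
Op 4: b = realloc(b, 11) -> b = 11; heap: [0-3 FREE][4-10 ALLOC][11-21 ALLOC][22-25 FREE]
free(b): b = 11 -> block [11-21 ALLOC]; mark free, coalesce with adjacent free neighbors -> [0-3 FREE][4-10 ALLOC][11-25 FREE]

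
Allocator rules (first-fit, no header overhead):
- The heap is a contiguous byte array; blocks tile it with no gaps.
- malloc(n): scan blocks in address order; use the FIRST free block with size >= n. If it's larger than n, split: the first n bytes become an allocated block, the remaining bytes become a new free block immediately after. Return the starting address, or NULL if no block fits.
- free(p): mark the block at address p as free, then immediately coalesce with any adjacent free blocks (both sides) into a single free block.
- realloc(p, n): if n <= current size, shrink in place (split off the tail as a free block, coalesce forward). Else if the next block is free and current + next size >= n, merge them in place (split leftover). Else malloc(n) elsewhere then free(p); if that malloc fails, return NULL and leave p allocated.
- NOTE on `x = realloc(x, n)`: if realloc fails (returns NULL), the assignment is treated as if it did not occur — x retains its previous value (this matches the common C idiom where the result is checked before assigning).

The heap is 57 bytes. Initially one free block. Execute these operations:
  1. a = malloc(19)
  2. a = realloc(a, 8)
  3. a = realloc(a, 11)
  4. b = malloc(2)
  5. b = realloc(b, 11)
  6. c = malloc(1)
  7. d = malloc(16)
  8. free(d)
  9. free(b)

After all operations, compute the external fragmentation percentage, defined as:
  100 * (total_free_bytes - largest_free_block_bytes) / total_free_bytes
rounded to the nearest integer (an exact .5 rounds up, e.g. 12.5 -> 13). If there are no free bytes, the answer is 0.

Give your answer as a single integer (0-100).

Answer: 24

Derivation:
Op 1: a = malloc(19) -> a = 0; heap: [0-18 ALLOC][19-56 FREE]
Op 2: a = realloc(a, 8) -> a = 0; heap: [0-7 ALLOC][8-56 FREE]
Op 3: a = realloc(a, 11) -> a = 0; heap: [0-10 ALLOC][11-56 FREE]
Op 4: b = malloc(2) -> b = 11; heap: [0-10 ALLOC][11-12 ALLOC][13-56 FREE]
Op 5: b = realloc(b, 11) -> b = 11; heap: [0-10 ALLOC][11-21 ALLOC][22-56 FREE]
Op 6: c = malloc(1) -> c = 22; heap: [0-10 ALLOC][11-21 ALLOC][22-22 ALLOC][23-56 FREE]
Op 7: d = malloc(16) -> d = 23; heap: [0-10 ALLOC][11-21 ALLOC][22-22 ALLOC][23-38 ALLOC][39-56 FREE]
Op 8: free(d) -> (freed d); heap: [0-10 ALLOC][11-21 ALLOC][22-22 ALLOC][23-56 FREE]
Op 9: free(b) -> (freed b); heap: [0-10 ALLOC][11-21 FREE][22-22 ALLOC][23-56 FREE]
Free blocks: [11 34] total_free=45 largest=34 -> 100*(45-34)/45 = 1100/45 ≈ 24.444 -> rounds to 24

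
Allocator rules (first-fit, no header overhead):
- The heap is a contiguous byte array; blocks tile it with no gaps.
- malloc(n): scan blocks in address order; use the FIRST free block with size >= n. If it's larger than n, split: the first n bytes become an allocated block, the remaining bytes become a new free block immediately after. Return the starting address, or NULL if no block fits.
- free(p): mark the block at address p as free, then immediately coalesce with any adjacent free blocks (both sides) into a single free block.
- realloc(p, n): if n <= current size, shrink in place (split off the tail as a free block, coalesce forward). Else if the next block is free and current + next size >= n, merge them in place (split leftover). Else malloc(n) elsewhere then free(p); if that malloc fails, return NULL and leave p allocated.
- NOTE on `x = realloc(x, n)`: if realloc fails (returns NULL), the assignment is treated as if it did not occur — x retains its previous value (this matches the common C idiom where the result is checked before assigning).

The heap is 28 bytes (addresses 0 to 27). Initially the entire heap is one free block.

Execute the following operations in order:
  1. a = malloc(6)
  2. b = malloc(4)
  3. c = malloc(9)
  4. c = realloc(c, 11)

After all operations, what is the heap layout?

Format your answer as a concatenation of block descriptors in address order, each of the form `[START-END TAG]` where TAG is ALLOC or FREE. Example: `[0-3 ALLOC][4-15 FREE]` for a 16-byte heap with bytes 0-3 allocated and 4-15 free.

Op 1: a = malloc(6) -> a = 0; heap: [0-5 ALLOC][6-27 FREE]
Op 2: b = malloc(4) -> b = 6; heap: [0-5 ALLOC][6-9 ALLOC][10-27 FREE]
Op 3: c = malloc(9) -> c = 10; heap: [0-5 ALLOC][6-9 ALLOC][10-18 ALLOC][19-27 FREE]
Op 4: c = realloc(c, 11) -> c = 10; heap: [0-5 ALLOC][6-9 ALLOC][10-20 ALLOC][21-27 FREE]

Answer: [0-5 ALLOC][6-9 ALLOC][10-20 ALLOC][21-27 FREE]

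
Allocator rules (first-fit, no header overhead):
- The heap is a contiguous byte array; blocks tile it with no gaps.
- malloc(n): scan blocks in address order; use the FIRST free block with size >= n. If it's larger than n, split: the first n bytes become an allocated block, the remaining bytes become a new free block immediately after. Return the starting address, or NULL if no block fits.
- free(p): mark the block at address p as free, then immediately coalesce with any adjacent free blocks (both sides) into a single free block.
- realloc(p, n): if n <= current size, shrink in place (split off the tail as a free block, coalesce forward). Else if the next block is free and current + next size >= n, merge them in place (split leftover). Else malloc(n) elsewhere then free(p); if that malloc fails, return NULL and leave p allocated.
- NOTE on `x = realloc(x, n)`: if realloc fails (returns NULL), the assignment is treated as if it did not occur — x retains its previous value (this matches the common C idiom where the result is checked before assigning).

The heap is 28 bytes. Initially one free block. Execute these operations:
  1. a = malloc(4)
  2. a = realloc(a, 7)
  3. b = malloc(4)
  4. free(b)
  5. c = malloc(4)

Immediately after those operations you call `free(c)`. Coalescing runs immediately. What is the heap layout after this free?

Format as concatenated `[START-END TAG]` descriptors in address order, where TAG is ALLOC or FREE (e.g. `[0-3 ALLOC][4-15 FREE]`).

Op 1: a = malloc(4) -> a = 0; heap: [0-3 ALLOC][4-27 FREE]
Op 2: a = realloc(a, 7) -> a = 0; heap: [0-6 ALLOC][7-27 FREE]
Op 3: b = malloc(4) -> b = 7; heap: [0-6 ALLOC][7-10 ALLOC][11-27 FREE]
Op 4: free(b) -> (freed b); heap: [0-6 ALLOC][7-27 FREE]
Op 5: c = malloc(4) -> c = 7; heap: [0-6 ALLOC][7-10 ALLOC][11-27 FREE]
free(c): c = 7 -> block [7-10 ALLOC]; mark free, coalesce with adjacent free neighbors -> [0-6 ALLOC][7-27 FREE]

Answer: [0-6 ALLOC][7-27 FREE]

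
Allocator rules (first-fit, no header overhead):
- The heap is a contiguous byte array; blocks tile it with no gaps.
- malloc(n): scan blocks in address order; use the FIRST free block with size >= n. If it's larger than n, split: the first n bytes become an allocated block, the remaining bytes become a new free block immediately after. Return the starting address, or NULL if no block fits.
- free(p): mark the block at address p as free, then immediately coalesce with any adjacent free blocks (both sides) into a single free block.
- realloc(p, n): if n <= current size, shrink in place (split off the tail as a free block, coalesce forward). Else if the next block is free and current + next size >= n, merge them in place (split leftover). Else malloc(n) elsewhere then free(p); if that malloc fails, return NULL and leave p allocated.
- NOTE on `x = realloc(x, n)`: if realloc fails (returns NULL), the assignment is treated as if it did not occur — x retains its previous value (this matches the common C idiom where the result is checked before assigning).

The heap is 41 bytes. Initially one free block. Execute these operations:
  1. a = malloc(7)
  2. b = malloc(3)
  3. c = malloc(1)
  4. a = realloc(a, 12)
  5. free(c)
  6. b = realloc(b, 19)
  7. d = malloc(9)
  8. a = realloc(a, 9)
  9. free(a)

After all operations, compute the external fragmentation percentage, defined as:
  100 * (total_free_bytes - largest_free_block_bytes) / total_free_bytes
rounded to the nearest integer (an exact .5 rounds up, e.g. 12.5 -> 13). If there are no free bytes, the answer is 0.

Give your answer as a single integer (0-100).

Answer: 55

Derivation:
Op 1: a = malloc(7) -> a = 0; heap: [0-6 ALLOC][7-40 FREE]
Op 2: b = malloc(3) -> b = 7; heap: [0-6 ALLOC][7-9 ALLOC][10-40 FREE]
Op 3: c = malloc(1) -> c = 10; heap: [0-6 ALLOC][7-9 ALLOC][10-10 ALLOC][11-40 FREE]
Op 4: a = realloc(a, 12) -> a = 11; heap: [0-6 FREE][7-9 ALLOC][10-10 ALLOC][11-22 ALLOC][23-40 FREE]
Op 5: free(c) -> (freed c); heap: [0-6 FREE][7-9 ALLOC][10-10 FREE][11-22 ALLOC][23-40 FREE]
Op 6: b = realloc(b, 19) -> NULL (b unchanged); heap: [0-6 FREE][7-9 ALLOC][10-10 FREE][11-22 ALLOC][23-40 FREE]
Op 7: d = malloc(9) -> d = 23; heap: [0-6 FREE][7-9 ALLOC][10-10 FREE][11-22 ALLOC][23-31 ALLOC][32-40 FREE]
Op 8: a = realloc(a, 9) -> a = 11; heap: [0-6 FREE][7-9 ALLOC][10-10 FREE][11-19 ALLOC][20-22 FREE][23-31 ALLOC][32-40 FREE]
Op 9: free(a) -> (freed a); heap: [0-6 FREE][7-9 ALLOC][10-22 FREE][23-31 ALLOC][32-40 FREE]
Free blocks: [7 13 9] total_free=29 largest=13 -> 100*(29-13)/29 = 1600/29 ≈ 55.172 -> rounds to 55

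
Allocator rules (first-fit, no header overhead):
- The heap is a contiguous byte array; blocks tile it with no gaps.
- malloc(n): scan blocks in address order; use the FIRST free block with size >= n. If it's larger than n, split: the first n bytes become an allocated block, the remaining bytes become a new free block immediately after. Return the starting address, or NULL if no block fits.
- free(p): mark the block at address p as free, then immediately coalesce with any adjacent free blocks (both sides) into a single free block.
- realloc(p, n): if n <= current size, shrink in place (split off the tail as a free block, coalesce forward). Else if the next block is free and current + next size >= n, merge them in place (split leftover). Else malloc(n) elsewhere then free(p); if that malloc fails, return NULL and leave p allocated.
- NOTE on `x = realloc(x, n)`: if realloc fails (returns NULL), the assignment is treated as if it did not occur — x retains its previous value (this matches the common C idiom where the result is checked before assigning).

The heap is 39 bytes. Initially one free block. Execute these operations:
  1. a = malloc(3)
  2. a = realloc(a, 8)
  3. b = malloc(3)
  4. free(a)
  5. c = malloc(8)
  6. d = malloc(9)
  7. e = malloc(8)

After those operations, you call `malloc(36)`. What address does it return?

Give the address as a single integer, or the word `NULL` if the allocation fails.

Op 1: a = malloc(3) -> a = 0; heap: [0-2 ALLOC][3-38 FREE]
Op 2: a = realloc(a, 8) -> a = 0; heap: [0-7 ALLOC][8-38 FREE]
Op 3: b = malloc(3) -> b = 8; heap: [0-7 ALLOC][8-10 ALLOC][11-38 FREE]
Op 4: free(a) -> (freed a); heap: [0-7 FREE][8-10 ALLOC][11-38 FREE]
Op 5: c = malloc(8) -> c = 0; heap: [0-7 ALLOC][8-10 ALLOC][11-38 FREE]
Op 6: d = malloc(9) -> d = 11; heap: [0-7 ALLOC][8-10 ALLOC][11-19 ALLOC][20-38 FREE]
Op 7: e = malloc(8) -> e = 20; heap: [0-7 ALLOC][8-10 ALLOC][11-19 ALLOC][20-27 ALLOC][28-38 FREE]
malloc(36): first-fit scan over [0-7 ALLOC][8-10 ALLOC][11-19 ALLOC][20-27 ALLOC][28-38 FREE] -> NULL

Answer: NULL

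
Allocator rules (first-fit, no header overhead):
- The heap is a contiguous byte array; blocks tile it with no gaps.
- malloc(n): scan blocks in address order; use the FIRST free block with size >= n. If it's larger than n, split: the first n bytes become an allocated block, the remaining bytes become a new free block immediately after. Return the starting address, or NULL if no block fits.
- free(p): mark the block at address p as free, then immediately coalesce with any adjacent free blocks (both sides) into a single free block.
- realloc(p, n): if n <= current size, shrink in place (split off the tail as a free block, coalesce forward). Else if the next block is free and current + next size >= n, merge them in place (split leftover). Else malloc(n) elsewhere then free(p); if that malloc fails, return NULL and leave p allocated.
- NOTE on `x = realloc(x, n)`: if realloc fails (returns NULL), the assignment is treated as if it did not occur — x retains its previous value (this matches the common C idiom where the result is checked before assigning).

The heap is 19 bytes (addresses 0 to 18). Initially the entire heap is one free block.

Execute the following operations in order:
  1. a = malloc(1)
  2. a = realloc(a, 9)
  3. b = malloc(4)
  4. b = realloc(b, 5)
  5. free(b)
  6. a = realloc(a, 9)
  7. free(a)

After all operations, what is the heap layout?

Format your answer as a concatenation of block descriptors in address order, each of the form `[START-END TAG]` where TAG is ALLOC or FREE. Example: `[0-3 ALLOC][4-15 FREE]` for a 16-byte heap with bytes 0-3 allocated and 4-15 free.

Op 1: a = malloc(1) -> a = 0; heap: [0-0 ALLOC][1-18 FREE]
Op 2: a = realloc(a, 9) -> a = 0; heap: [0-8 ALLOC][9-18 FREE]
Op 3: b = malloc(4) -> b = 9; heap: [0-8 ALLOC][9-12 ALLOC][13-18 FREE]
Op 4: b = realloc(b, 5) -> b = 9; heap: [0-8 ALLOC][9-13 ALLOC][14-18 FREE]
Op 5: free(b) -> (freed b); heap: [0-8 ALLOC][9-18 FREE]
Op 6: a = realloc(a, 9) -> a = 0; heap: [0-8 ALLOC][9-18 FREE]
Op 7: free(a) -> (freed a); heap: [0-18 FREE]

Answer: [0-18 FREE]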